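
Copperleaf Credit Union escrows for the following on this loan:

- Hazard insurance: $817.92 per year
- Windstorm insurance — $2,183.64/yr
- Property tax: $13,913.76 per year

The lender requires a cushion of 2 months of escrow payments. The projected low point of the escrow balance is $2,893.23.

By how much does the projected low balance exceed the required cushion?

Hazard insurance: $817.92/yr
Windstorm insurance: $2,183.64/yr
Property tax: $13,913.76/yr
Total annual escrow = $817.92 + $2,183.64 + $13,913.76 = $16,915.32
Base monthly escrow = $16,915.32 ÷ 12 = $1,409.61
Required reserve = 2 × $1,409.61 = $2,819.22
Surplus = $2,893.23 − $2,819.22 = $74.01

$74.01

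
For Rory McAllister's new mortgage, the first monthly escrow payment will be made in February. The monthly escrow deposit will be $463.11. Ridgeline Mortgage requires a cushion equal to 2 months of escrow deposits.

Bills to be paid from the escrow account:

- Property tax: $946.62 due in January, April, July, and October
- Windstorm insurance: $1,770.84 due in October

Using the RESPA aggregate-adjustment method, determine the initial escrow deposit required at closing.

Cushion = 2 × $463.11 = $926.22
Trial balance (start $0, +$463.11 each month, − disbursements):
  Feb: +$463.11 → $463.11
  Mar: +$463.11 → $926.22
  Apr: +$463.11 − $946.62 → $442.71
  May: +$463.11 → $905.82
  Jun: +$463.11 → $1,368.93
  Jul: +$463.11 − $946.62 → $885.42
  Aug: +$463.11 → $1,348.53
  Sep: +$463.11 → $1,811.64
  Oct: +$463.11 − $2,717.46 → -$442.71
  Nov: +$463.11 → $20.40
  Dec: +$463.11 → $483.51
  Jan: +$463.11 − $946.62 → $0.00
Lowest trial balance = -$442.71 (Oct)
Initial deposit = cushion − low point = $926.22 − (-$442.71) = $1,368.93

$1,368.93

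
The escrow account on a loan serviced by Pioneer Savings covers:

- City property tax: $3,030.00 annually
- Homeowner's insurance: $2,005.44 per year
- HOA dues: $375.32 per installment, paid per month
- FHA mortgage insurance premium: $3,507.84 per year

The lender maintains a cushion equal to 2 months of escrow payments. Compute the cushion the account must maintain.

City property tax = $3,030.00
Homeowner's insurance = $2,005.44
HOA dues = $375.32 × 12 = $4,503.84
FHA mortgage insurance premium = $3,507.84
Combined annual = $13,047.12
Monthly = $13,047.12 ÷ 12 = $1,087.26
Required cushion = 2 × $1,087.26 = $2,174.52

$2,174.52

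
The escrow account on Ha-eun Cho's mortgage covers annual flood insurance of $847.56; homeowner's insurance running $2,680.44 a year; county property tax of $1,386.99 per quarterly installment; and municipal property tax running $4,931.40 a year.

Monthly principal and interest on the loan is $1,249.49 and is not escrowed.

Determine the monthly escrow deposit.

Flood insurance = $847.56 annually
Homeowner's insurance = $2,680.44 annually
County property tax = $1,386.99 × 4 = $5,547.96 annually
Municipal property tax = $4,931.40 annually
Combined annual = $14,007.36
Monthly = $14,007.36 ÷ 12 = $1,167.28

$1,167.28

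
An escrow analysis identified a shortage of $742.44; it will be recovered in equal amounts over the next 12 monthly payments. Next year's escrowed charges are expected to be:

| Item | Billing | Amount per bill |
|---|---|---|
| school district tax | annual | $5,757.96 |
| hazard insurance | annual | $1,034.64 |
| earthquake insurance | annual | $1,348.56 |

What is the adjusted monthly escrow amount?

$740.30

School district tax = $5,757.96/yr
Hazard insurance = $1,034.64/yr
Earthquake insurance = $1,348.56/yr
Total per year = $5,757.96 + $1,034.64 + $1,348.56 = $8,141.16
Monthly escrow = $8,141.16 / 12 = $678.43
Shortage spread = $742.44 / 12 = $61.87/mo
New monthly escrow = $678.43 + $61.87 = $740.30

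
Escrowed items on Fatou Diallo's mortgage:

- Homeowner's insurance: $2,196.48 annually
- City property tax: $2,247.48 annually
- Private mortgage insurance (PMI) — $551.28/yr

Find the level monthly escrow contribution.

Homeowner's insurance: $2,196.48 annually
City property tax: $2,247.48 annually
Private mortgage insurance (PMI): $551.28 annually
Combined annual = $2,196.48 + $2,247.48 + $551.28 = $4,995.24
Per month = $4,995.24 ÷ 12 = $416.27

$416.27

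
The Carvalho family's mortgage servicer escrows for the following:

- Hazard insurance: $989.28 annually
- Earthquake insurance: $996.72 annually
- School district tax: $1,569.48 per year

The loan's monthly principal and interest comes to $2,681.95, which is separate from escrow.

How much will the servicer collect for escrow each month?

$296.29

Hazard insurance — $989.28 per year
Earthquake insurance — $996.72 per year
School district tax — $1,569.48 per year
Total per year = $3,555.48
Monthly escrow = $3,555.48 / 12 = $296.29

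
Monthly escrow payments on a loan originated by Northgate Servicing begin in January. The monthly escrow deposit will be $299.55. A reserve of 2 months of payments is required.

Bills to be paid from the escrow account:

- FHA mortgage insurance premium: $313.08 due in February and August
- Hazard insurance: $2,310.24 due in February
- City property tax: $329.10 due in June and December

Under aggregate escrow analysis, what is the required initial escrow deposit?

Cushion = 2 × $299.55 = $599.10
Trial balance (start $0, +$299.55 each month, − disbursements):
  Jan: +$299.55 → $299.55
  Feb: +$299.55 − $2,623.32 → -$2,024.22
  Mar: +$299.55 → -$1,724.67
  Apr: +$299.55 → -$1,425.12
  May: +$299.55 → -$1,125.57
  Jun: +$299.55 − $329.10 → -$1,155.12
  Jul: +$299.55 → -$855.57
  Aug: +$299.55 − $313.08 → -$869.10
  Sep: +$299.55 → -$569.55
  Oct: +$299.55 → -$270.00
  Nov: +$299.55 → $29.55
  Dec: +$299.55 − $329.10 → $0.00
Lowest trial balance = -$2,024.22 (Feb)
Initial deposit = cushion − low point = $599.10 − (-$2,024.22) = $2,623.32

$2,623.32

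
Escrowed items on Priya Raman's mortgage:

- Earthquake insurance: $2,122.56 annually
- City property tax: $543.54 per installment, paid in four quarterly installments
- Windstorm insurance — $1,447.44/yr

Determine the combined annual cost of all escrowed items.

Earthquake insurance: $2,122.56 annually
City property tax: $543.54 × 4 = $2,174.16 annually
Windstorm insurance: $1,447.44 annually
Combined annual = $5,744.16

$5,744.16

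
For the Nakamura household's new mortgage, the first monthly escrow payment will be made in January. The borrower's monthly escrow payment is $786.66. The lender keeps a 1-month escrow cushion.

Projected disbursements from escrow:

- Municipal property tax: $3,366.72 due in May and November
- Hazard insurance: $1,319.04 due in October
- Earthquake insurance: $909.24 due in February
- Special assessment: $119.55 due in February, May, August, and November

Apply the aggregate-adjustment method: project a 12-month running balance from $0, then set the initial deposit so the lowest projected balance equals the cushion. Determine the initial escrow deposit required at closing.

Cushion = 1 × $786.66 = $786.66
Trial balance (start $0, +$786.66 each month, − disbursements):
  Jan: +$786.66 → $786.66
  Feb: +$786.66 − $1,028.79 → $544.53
  Mar: +$786.66 → $1,331.19
  Apr: +$786.66 → $2,117.85
  May: +$786.66 − $3,486.27 → -$581.76
  Jun: +$786.66 → $204.90
  Jul: +$786.66 → $991.56
  Aug: +$786.66 − $119.55 → $1,658.67
  Sep: +$786.66 → $2,445.33
  Oct: +$786.66 − $1,319.04 → $1,912.95
  Nov: +$786.66 − $3,486.27 → -$786.66
  Dec: +$786.66 → $0.00
Lowest trial balance = -$786.66 (Nov)
Initial deposit = cushion − low point = $786.66 − (-$786.66) = $1,573.32

$1,573.32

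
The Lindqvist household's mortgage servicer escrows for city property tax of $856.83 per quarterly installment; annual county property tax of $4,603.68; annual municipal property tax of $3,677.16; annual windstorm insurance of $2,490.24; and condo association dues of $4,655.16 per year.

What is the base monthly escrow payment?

$1,571.13

City property tax: $856.83 × 4 = $3,427.32
County property tax: $4,603.68
Municipal property tax: $3,677.16
Windstorm insurance: $2,490.24
Condo association dues: $4,655.16
Annual escrow total = $18,853.56
Monthly = $18,853.56 ÷ 12 = $1,571.13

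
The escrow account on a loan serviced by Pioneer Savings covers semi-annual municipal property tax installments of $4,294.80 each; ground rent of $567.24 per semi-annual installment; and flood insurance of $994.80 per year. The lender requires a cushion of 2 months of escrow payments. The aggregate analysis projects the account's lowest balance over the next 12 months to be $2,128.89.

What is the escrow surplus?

Municipal property tax — $4,294.80 × 2 = $8,589.60/yr
Ground rent — $567.24 × 2 = $1,134.48/yr
Flood insurance — $994.80/yr
Annual escrow total = $8,589.60 + $1,134.48 + $994.80 = $10,718.88
Monthly = $10,718.88 / 12 = $893.24
Cushion = 2 × $893.24 = $1,786.48
Excess over cushion: $2,128.89 − $1,786.48 = $342.41

$342.41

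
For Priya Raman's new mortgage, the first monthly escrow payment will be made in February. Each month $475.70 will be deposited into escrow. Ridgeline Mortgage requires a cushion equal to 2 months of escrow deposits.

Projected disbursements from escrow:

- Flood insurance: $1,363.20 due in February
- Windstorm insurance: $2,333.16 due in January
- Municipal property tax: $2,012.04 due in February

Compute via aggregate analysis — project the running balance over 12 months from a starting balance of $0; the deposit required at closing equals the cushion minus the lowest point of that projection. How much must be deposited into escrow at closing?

$3,850.94

Cushion = 2 × $475.70 = $951.40
Trial balance (start $0, +$475.70 each month, − disbursements):
  Feb: +$475.70 − $3,375.24 → -$2,899.54
  Mar: +$475.70 → -$2,423.84
  Apr: +$475.70 → -$1,948.14
  May: +$475.70 → -$1,472.44
  Jun: +$475.70 → -$996.74
  Jul: +$475.70 → -$521.04
  Aug: +$475.70 → -$45.34
  Sep: +$475.70 → $430.36
  Oct: +$475.70 → $906.06
  Nov: +$475.70 → $1,381.76
  Dec: +$475.70 → $1,857.46
  Jan: +$475.70 − $2,333.16 → $0.00
Lowest trial balance = -$2,899.54 (Feb)
Initial deposit = cushion − low point = $951.40 − (-$2,899.54) = $3,850.94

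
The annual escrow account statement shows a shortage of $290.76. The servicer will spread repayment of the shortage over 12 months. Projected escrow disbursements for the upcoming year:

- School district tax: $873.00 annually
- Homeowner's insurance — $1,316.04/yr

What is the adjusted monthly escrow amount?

$206.65

School district tax: $873.00 annually
Homeowner's insurance: $1,316.04 annually
Total annual escrow = $873.00 + $1,316.04 = $2,189.04
Per month = $2,189.04 / 12 = $182.42
Shortage per month = $290.76 ÷ 12 = $24.23
Adjusted monthly = $182.42 + $24.23 = $206.65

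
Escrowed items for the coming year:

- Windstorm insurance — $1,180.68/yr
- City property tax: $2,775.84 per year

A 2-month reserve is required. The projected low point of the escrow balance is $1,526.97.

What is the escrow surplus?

Windstorm insurance: $1,180.68/yr
City property tax: $2,775.84/yr
Annual escrow total = $1,180.68 + $2,775.84 = $3,956.52
Monthly = $3,956.52 / 12 = $329.71
Required cushion = 2 × $329.71 = $659.42
Excess over cushion: $1,526.97 − $659.42 = $867.55

$867.55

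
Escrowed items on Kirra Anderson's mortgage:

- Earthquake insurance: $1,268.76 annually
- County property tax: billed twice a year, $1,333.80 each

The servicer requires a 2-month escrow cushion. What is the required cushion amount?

$656.06

Earthquake insurance: $1,268.76/yr
County property tax: $1,333.80 × 2 = $2,667.60/yr
Total annual escrow = $3,936.36
Monthly escrow = $3,936.36 ÷ 12 = $328.03
Reserve = 2 × $328.03 = $656.06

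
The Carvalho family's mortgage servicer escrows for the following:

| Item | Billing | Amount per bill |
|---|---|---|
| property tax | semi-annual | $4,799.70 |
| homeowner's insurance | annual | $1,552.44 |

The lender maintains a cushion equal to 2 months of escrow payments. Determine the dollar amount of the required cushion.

$1,858.64

Property tax = $4,799.70 × 2 = $9,599.40/yr
Homeowner's insurance = $1,552.44/yr
Annual escrow total = $11,151.84
Monthly = $11,151.84 / 12 = $929.32
Required cushion = 2 × $929.32 = $1,858.64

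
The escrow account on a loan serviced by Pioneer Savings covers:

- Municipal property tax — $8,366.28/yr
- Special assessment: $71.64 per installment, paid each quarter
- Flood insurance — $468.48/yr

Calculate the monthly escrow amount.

Municipal property tax: $8,366.28 per year
Special assessment: $71.64 × 4 = $286.56 per year
Flood insurance: $468.48 per year
Combined annual = $9,121.32
Monthly = $9,121.32 ÷ 12 = $760.11

$760.11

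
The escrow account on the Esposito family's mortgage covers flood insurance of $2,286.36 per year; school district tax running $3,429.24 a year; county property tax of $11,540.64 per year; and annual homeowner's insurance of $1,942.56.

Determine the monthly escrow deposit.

$1,599.90

Flood insurance: $2,286.36
School district tax: $3,429.24
County property tax: $11,540.64
Homeowner's insurance: $1,942.56
Annual escrow total = $2,286.36 + $3,429.24 + $11,540.64 + $1,942.56 = $19,198.80
Monthly escrow = $19,198.80 ÷ 12 = $1,599.90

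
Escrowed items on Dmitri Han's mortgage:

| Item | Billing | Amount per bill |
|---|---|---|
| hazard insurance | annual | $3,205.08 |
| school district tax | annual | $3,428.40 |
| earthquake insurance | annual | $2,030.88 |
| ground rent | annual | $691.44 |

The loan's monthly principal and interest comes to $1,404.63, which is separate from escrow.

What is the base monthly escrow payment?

$779.65

Hazard insurance: $3,205.08
School district tax: $3,428.40
Earthquake insurance: $2,030.88
Ground rent: $691.44
Annual escrow total = $9,355.80
Monthly escrow = $9,355.80 ÷ 12 = $779.65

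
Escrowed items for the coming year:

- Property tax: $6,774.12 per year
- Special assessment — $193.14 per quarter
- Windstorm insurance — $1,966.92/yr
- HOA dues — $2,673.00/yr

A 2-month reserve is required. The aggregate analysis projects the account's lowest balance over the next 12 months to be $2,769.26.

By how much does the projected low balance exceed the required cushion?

Property tax — $6,774.12/yr
Special assessment — $193.14 × 4 = $772.56/yr
Windstorm insurance — $1,966.92/yr
HOA dues — $2,673.00/yr
Annual escrow total = $12,186.60
Monthly escrow = $12,186.60 ÷ 12 = $1,015.55
Required reserve = 2 × $1,015.55 = $2,031.10
Surplus = $2,769.26 − $2,031.10 = $738.16

$738.16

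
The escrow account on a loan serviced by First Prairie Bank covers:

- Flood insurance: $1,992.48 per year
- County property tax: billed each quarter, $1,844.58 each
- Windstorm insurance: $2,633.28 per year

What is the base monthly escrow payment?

Flood insurance: $1,992.48 annually
County property tax: $1,844.58 × 4 = $7,378.32 annually
Windstorm insurance: $2,633.28 annually
Annual escrow total = $1,992.48 + $7,378.32 + $2,633.28 = $12,004.08
Monthly = $12,004.08 / 12 = $1,000.34

$1,000.34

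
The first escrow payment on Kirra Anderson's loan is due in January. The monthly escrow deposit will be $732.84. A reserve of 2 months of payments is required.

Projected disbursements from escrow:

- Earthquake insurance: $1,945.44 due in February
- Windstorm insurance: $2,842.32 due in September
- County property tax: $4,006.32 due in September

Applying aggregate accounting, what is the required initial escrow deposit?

$3,664.20

Cushion = 2 × $732.84 = $1,465.68
Trial balance (start $0, +$732.84 each month, − disbursements):
  Jan: +$732.84 → $732.84
  Feb: +$732.84 − $1,945.44 → -$479.76
  Mar: +$732.84 → $253.08
  Apr: +$732.84 → $985.92
  May: +$732.84 → $1,718.76
  Jun: +$732.84 → $2,451.60
  Jul: +$732.84 → $3,184.44
  Aug: +$732.84 → $3,917.28
  Sep: +$732.84 − $6,848.64 → -$2,198.52
  Oct: +$732.84 → -$1,465.68
  Nov: +$732.84 → -$732.84
  Dec: +$732.84 → $0.00
Lowest trial balance = -$2,198.52 (Sep)
Initial deposit = cushion − low point = $1,465.68 − (-$2,198.52) = $3,664.20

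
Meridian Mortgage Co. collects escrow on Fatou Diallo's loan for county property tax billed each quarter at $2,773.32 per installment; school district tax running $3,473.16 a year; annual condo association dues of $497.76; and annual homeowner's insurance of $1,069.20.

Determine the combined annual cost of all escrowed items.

$16,133.40

County property tax = $2,773.32 × 4 = $11,093.28 per year
School district tax = $3,473.16 per year
Condo association dues = $497.76 per year
Homeowner's insurance = $1,069.20 per year
Yearly total = $11,093.28 + $3,473.16 + $497.76 + $1,069.20 = $16,133.40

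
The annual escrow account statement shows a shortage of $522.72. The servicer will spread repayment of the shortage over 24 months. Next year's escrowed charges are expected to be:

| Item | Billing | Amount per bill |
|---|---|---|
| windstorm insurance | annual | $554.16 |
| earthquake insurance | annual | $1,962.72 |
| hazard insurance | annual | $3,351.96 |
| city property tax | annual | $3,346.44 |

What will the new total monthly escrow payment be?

Windstorm insurance — $554.16 annually
Earthquake insurance — $1,962.72 annually
Hazard insurance — $3,351.96 annually
City property tax — $3,346.44 annually
Annual escrow total = $9,215.28
Base monthly escrow = $9,215.28 ÷ 12 = $767.94
Monthly shortage recovery: $522.72 ÷ 24 = $21.78
New monthly escrow = $767.94 + $21.78 = $789.72

$789.72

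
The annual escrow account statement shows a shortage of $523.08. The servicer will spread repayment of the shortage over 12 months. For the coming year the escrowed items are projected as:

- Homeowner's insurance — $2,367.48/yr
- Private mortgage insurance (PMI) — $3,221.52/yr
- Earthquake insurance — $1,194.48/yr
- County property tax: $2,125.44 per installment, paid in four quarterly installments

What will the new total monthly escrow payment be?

Homeowner's insurance — $2,367.48 annually
Private mortgage insurance (PMI) — $3,221.52 annually
Earthquake insurance — $1,194.48 annually
County property tax — $2,125.44 × 4 = $8,501.76 annually
Yearly total = $2,367.48 + $3,221.52 + $1,194.48 + $8,501.76 = $15,285.24
Per month = $15,285.24 ÷ 12 = $1,273.77
Monthly shortage recovery: $523.08 ÷ 12 = $43.59
New monthly escrow = $1,273.77 + $43.59 = $1,317.36

$1,317.36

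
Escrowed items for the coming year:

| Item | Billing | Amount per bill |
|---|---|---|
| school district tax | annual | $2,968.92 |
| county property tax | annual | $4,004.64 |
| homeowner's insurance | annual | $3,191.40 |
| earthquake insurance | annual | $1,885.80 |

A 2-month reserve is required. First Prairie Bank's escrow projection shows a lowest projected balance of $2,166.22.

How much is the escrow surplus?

School district tax = $2,968.92 per year
County property tax = $4,004.64 per year
Homeowner's insurance = $3,191.40 per year
Earthquake insurance = $1,885.80 per year
Combined annual = $12,050.76
Base monthly escrow = $12,050.76 / 12 = $1,004.23
Cushion = 2 × $1,004.23 = $2,008.46
Excess over cushion: $2,166.22 − $2,008.46 = $157.76

$157.76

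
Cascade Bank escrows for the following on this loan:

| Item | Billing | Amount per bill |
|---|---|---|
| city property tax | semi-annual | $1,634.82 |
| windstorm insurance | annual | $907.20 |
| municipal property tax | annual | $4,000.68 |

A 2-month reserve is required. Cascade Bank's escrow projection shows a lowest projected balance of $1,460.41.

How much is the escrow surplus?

City property tax = $1,634.82 × 2 = $3,269.64
Windstorm insurance = $907.20
Municipal property tax = $4,000.68
Yearly total = $8,177.52
Monthly escrow = $8,177.52 ÷ 12 = $681.46
Required cushion = 2 × $681.46 = $1,362.92
Surplus = $1,460.41 − $1,362.92 = $97.49

$97.49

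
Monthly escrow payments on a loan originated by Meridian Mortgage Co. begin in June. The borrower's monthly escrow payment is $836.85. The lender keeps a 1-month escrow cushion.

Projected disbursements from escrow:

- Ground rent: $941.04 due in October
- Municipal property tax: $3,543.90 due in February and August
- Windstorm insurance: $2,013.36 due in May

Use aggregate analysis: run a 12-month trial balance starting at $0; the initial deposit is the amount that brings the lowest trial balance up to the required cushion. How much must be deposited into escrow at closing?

Cushion = 1 × $836.85 = $836.85
Trial balance (start $0, +$836.85 each month, − disbursements):
  Jun: +$836.85 → $836.85
  Jul: +$836.85 → $1,673.70
  Aug: +$836.85 − $3,543.90 → -$1,033.35
  Sep: +$836.85 → -$196.50
  Oct: +$836.85 − $941.04 → -$300.69
  Nov: +$836.85 → $536.16
  Dec: +$836.85 → $1,373.01
  Jan: +$836.85 → $2,209.86
  Feb: +$836.85 − $3,543.90 → -$497.19
  Mar: +$836.85 → $339.66
  Apr: +$836.85 → $1,176.51
  May: +$836.85 − $2,013.36 → $0.00
Lowest trial balance = -$1,033.35 (Aug)
Initial deposit = cushion − low point = $836.85 − (-$1,033.35) = $1,870.20

$1,870.20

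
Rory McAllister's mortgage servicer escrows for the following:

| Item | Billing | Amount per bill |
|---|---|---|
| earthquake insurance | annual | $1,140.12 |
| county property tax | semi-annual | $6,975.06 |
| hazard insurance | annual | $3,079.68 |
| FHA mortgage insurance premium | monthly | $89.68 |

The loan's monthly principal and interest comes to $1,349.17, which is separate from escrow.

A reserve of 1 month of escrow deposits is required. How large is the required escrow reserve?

Earthquake insurance — $1,140.12
County property tax — $6,975.06 × 2 = $13,950.12
Hazard insurance — $3,079.68
FHA mortgage insurance premium — $89.68 × 12 = $1,076.16
Yearly total = $19,246.08
Per month = $19,246.08 ÷ 12 = $1,603.84
Cushion = 1 × $1,603.84 = $1,603.84

$1,603.84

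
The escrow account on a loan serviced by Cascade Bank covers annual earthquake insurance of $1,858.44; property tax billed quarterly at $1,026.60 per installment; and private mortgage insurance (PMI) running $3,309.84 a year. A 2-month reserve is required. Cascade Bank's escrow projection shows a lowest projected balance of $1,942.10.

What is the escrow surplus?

$396.32

Earthquake insurance = $1,858.44/yr
Property tax = $1,026.60 × 4 = $4,106.40/yr
Private mortgage insurance (PMI) = $3,309.84/yr
Total annual escrow = $1,858.44 + $4,106.40 + $3,309.84 = $9,274.68
Per month = $9,274.68 / 12 = $772.89
Required cushion = 2 × $772.89 = $1,545.78
Surplus = $1,942.10 − $1,545.78 = $396.32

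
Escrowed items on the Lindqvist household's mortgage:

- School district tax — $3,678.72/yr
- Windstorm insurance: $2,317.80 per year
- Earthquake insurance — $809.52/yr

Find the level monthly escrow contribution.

$567.17

School district tax: $3,678.72
Windstorm insurance: $2,317.80
Earthquake insurance: $809.52
Combined annual = $3,678.72 + $2,317.80 + $809.52 = $6,806.04
Per month = $6,806.04 ÷ 12 = $567.17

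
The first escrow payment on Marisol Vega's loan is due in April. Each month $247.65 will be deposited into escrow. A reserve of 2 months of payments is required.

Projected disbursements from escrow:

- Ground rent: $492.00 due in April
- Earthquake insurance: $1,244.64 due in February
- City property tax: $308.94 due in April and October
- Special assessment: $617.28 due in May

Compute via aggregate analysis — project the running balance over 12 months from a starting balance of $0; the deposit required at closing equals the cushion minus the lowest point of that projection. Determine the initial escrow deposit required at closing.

$1,418.22

Cushion = 2 × $247.65 = $495.30
Trial balance (start $0, +$247.65 each month, − disbursements):
  Apr: +$247.65 − $800.94 → -$553.29
  May: +$247.65 − $617.28 → -$922.92
  Jun: +$247.65 → -$675.27
  Jul: +$247.65 → -$427.62
  Aug: +$247.65 → -$179.97
  Sep: +$247.65 → $67.68
  Oct: +$247.65 − $308.94 → $6.39
  Nov: +$247.65 → $254.04
  Dec: +$247.65 → $501.69
  Jan: +$247.65 → $749.34
  Feb: +$247.65 − $1,244.64 → -$247.65
  Mar: +$247.65 → $0.00
Lowest trial balance = -$922.92 (May)
Initial deposit = cushion − low point = $495.30 − (-$922.92) = $1,418.22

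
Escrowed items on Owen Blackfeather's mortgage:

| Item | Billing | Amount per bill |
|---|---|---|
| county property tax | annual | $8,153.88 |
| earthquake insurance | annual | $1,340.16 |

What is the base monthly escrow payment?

County property tax = $8,153.88/yr
Earthquake insurance = $1,340.16/yr
Yearly total = $8,153.88 + $1,340.16 = $9,494.04
Base monthly escrow = $9,494.04 / 12 = $791.17

$791.17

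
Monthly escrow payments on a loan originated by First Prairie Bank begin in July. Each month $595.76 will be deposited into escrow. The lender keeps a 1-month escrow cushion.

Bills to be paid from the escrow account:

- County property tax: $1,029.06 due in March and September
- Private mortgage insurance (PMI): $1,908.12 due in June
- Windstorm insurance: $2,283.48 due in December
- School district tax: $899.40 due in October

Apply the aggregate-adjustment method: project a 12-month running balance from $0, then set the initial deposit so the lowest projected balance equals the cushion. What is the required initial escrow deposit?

$1,233.14

Cushion = 1 × $595.76 = $595.76
Trial balance (start $0, +$595.76 each month, − disbursements):
  Jul: +$595.76 → $595.76
  Aug: +$595.76 → $1,191.52
  Sep: +$595.76 − $1,029.06 → $758.22
  Oct: +$595.76 − $899.40 → $454.58
  Nov: +$595.76 → $1,050.34
  Dec: +$595.76 − $2,283.48 → -$637.38
  Jan: +$595.76 → -$41.62
  Feb: +$595.76 → $554.14
  Mar: +$595.76 − $1,029.06 → $120.84
  Apr: +$595.76 → $716.60
  May: +$595.76 → $1,312.36
  Jun: +$595.76 − $1,908.12 → $0.00
Lowest trial balance = -$637.38 (Dec)
Initial deposit = cushion − low point = $595.76 − (-$637.38) = $1,233.14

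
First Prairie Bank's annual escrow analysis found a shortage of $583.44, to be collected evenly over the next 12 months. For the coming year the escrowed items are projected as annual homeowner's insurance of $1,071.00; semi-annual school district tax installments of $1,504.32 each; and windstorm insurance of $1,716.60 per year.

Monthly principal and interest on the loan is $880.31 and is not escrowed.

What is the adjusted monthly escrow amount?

$531.64

Homeowner's insurance: $1,071.00/yr
School district tax: $1,504.32 × 2 = $3,008.64/yr
Windstorm insurance: $1,716.60/yr
Annual escrow total = $1,071.00 + $3,008.64 + $1,716.60 = $5,796.24
Per month = $5,796.24 ÷ 12 = $483.02
Shortage spread = $583.44 ÷ 12 = $48.62/mo
Adjusted monthly = $483.02 + $48.62 = $531.64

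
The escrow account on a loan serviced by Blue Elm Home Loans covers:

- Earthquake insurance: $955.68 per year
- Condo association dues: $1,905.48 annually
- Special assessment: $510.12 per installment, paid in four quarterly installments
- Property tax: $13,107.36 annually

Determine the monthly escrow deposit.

$1,500.75

Earthquake insurance = $955.68 per year
Condo association dues = $1,905.48 per year
Special assessment = $510.12 × 4 = $2,040.48 per year
Property tax = $13,107.36 per year
Total per year = $955.68 + $1,905.48 + $2,040.48 + $13,107.36 = $18,009.00
Monthly escrow = $18,009.00 / 12 = $1,500.75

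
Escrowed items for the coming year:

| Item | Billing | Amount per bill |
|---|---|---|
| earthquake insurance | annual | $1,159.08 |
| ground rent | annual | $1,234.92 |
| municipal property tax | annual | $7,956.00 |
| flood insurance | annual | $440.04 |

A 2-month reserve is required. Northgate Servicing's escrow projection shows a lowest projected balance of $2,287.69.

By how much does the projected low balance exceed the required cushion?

Earthquake insurance — $1,159.08
Ground rent — $1,234.92
Municipal property tax — $7,956.00
Flood insurance — $440.04
Yearly total = $1,159.08 + $1,234.92 + $7,956.00 + $440.04 = $10,790.04
Base monthly escrow = $10,790.04 / 12 = $899.17
Required reserve = 2 × $899.17 = $1,798.34
Excess over cushion: $2,287.69 − $1,798.34 = $489.35

$489.35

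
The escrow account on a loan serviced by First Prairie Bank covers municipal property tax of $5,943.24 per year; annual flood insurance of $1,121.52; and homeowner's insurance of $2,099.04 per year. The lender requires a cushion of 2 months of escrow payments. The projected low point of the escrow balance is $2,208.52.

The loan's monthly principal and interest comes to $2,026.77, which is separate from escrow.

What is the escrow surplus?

Municipal property tax = $5,943.24 annually
Flood insurance = $1,121.52 annually
Homeowner's insurance = $2,099.04 annually
Total annual escrow = $9,163.80
Base monthly escrow = $9,163.80 ÷ 12 = $763.65
Required cushion = 2 × $763.65 = $1,527.30
Surplus = $2,208.52 − $1,527.30 = $681.22

$681.22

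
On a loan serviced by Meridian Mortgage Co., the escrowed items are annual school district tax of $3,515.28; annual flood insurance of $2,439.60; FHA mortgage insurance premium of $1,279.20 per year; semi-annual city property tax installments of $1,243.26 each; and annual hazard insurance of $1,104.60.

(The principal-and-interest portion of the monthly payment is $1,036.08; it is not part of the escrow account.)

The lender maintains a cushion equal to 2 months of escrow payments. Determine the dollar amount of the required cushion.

School district tax = $3,515.28/yr
Flood insurance = $2,439.60/yr
FHA mortgage insurance premium = $1,279.20/yr
City property tax = $1,243.26 × 2 = $2,486.52/yr
Hazard insurance = $1,104.60/yr
Annual escrow total = $10,825.20
Base monthly escrow = $10,825.20 / 12 = $902.10
Reserve = 2 × $902.10 = $1,804.20

$1,804.20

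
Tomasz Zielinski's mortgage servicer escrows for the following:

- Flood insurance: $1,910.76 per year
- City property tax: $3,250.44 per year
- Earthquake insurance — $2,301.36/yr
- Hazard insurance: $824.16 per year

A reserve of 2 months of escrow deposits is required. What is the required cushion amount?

$1,381.12

Flood insurance: $1,910.76/yr
City property tax: $3,250.44/yr
Earthquake insurance: $2,301.36/yr
Hazard insurance: $824.16/yr
Combined annual = $1,910.76 + $3,250.44 + $2,301.36 + $824.16 = $8,286.72
Monthly escrow = $8,286.72 / 12 = $690.56
Required cushion = 2 × $690.56 = $1,381.12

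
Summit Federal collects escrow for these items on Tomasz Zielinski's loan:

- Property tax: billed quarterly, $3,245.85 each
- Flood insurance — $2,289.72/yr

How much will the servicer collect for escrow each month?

$1,272.76

Property tax — $3,245.85 × 4 = $12,983.40 per year
Flood insurance — $2,289.72 per year
Combined annual = $12,983.40 + $2,289.72 = $15,273.12
Monthly escrow = $15,273.12 / 12 = $1,272.76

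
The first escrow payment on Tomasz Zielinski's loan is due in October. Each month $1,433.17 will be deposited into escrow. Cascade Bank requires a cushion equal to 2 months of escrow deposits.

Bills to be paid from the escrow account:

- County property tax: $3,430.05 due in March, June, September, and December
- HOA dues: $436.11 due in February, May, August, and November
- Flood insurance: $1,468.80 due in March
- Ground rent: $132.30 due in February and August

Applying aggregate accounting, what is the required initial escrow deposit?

Cushion = 2 × $1,433.17 = $2,866.34
Trial balance (start $0, +$1,433.17 each month, − disbursements):
  Oct: +$1,433.17 → $1,433.17
  Nov: +$1,433.17 − $436.11 → $2,430.23
  Dec: +$1,433.17 − $3,430.05 → $433.35
  Jan: +$1,433.17 → $1,866.52
  Feb: +$1,433.17 − $568.41 → $2,731.28
  Mar: +$1,433.17 − $4,898.85 → -$734.40
  Apr: +$1,433.17 → $698.77
  May: +$1,433.17 − $436.11 → $1,695.83
  Jun: +$1,433.17 − $3,430.05 → -$301.05
  Jul: +$1,433.17 → $1,132.12
  Aug: +$1,433.17 − $568.41 → $1,996.88
  Sep: +$1,433.17 − $3,430.05 → $0.00
Lowest trial balance = -$734.40 (Mar)
Initial deposit = cushion − low point = $2,866.34 − (-$734.40) = $3,600.74

$3,600.74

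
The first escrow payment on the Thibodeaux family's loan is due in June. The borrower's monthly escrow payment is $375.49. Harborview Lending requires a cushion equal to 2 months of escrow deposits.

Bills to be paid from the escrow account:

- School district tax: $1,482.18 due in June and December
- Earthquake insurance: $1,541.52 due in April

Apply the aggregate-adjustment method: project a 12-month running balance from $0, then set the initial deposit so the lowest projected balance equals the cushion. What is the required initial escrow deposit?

$1,857.67

Cushion = 2 × $375.49 = $750.98
Trial balance (start $0, +$375.49 each month, − disbursements):
  Jun: +$375.49 − $1,482.18 → -$1,106.69
  Jul: +$375.49 → -$731.20
  Aug: +$375.49 → -$355.71
  Sep: +$375.49 → $19.78
  Oct: +$375.49 → $395.27
  Nov: +$375.49 → $770.76
  Dec: +$375.49 − $1,482.18 → -$335.93
  Jan: +$375.49 → $39.56
  Feb: +$375.49 → $415.05
  Mar: +$375.49 → $790.54
  Apr: +$375.49 − $1,541.52 → -$375.49
  May: +$375.49 → $0.00
Lowest trial balance = -$1,106.69 (Jun)
Initial deposit = cushion − low point = $750.98 − (-$1,106.69) = $1,857.67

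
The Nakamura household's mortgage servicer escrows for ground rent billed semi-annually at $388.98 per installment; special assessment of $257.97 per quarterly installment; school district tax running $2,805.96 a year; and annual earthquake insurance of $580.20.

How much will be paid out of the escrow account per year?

Ground rent: $388.98 × 2 = $777.96/yr
Special assessment: $257.97 × 4 = $1,031.88/yr
School district tax: $2,805.96/yr
Earthquake insurance: $580.20/yr
Total per year = $5,196.00

$5,196.00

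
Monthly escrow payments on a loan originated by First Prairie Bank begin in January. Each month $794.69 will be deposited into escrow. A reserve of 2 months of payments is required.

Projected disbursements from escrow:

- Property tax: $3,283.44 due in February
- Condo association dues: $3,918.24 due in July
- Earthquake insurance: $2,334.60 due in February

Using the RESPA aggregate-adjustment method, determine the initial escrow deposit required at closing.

$5,618.04

Cushion = 2 × $794.69 = $1,589.38
Trial balance (start $0, +$794.69 each month, − disbursements):
  Jan: +$794.69 → $794.69
  Feb: +$794.69 − $5,618.04 → -$4,028.66
  Mar: +$794.69 → -$3,233.97
  Apr: +$794.69 → -$2,439.28
  May: +$794.69 → -$1,644.59
  Jun: +$794.69 → -$849.90
  Jul: +$794.69 − $3,918.24 → -$3,973.45
  Aug: +$794.69 → -$3,178.76
  Sep: +$794.69 → -$2,384.07
  Oct: +$794.69 → -$1,589.38
  Nov: +$794.69 → -$794.69
  Dec: +$794.69 → $0.00
Lowest trial balance = -$4,028.66 (Feb)
Initial deposit = cushion − low point = $1,589.38 − (-$4,028.66) = $5,618.04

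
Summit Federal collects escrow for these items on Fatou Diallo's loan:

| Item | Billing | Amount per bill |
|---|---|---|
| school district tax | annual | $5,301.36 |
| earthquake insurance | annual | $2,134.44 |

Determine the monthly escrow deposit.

$619.65

School district tax = $5,301.36 annually
Earthquake insurance = $2,134.44 annually
Total annual escrow = $5,301.36 + $2,134.44 = $7,435.80
Per month = $7,435.80 / 12 = $619.65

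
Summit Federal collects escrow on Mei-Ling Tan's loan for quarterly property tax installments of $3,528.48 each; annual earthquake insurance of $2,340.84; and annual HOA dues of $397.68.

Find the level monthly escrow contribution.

$1,404.37

Property tax = $3,528.48 × 4 = $14,113.92 annually
Earthquake insurance = $2,340.84 annually
HOA dues = $397.68 annually
Yearly total = $14,113.92 + $2,340.84 + $397.68 = $16,852.44
Monthly escrow = $16,852.44 ÷ 12 = $1,404.37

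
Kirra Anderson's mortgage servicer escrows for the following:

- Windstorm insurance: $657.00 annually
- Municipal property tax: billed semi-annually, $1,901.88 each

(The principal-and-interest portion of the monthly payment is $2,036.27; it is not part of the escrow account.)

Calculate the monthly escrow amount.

Windstorm insurance = $657.00
Municipal property tax = $1,901.88 × 2 = $3,803.76
Yearly total = $657.00 + $3,803.76 = $4,460.76
Monthly = $4,460.76 / 12 = $371.73

$371.73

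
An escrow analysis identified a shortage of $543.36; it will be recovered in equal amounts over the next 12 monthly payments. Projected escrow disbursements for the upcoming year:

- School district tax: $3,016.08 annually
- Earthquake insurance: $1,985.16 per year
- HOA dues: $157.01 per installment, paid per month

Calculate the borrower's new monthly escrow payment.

School district tax: $3,016.08/yr
Earthquake insurance: $1,985.16/yr
HOA dues: $157.01 × 12 = $1,884.12/yr
Yearly total = $6,885.36
Base monthly escrow = $6,885.36 ÷ 12 = $573.78
Monthly shortage recovery: $543.36 ÷ 12 = $45.28
Adjusted monthly = $573.78 + $45.28 = $619.06

$619.06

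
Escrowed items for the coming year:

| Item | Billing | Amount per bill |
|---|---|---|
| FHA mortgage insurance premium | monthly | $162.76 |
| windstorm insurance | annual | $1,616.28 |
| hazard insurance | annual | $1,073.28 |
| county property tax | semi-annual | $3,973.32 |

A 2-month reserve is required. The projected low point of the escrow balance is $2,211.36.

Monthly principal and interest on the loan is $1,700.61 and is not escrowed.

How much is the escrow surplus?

FHA mortgage insurance premium: $162.76 × 12 = $1,953.12/yr
Windstorm insurance: $1,616.28/yr
Hazard insurance: $1,073.28/yr
County property tax: $3,973.32 × 2 = $7,946.64/yr
Total annual escrow = $12,589.32
Per month = $12,589.32 / 12 = $1,049.11
Cushion = 2 × $1,049.11 = $2,098.22
Excess over cushion: $2,211.36 − $2,098.22 = $113.14

$113.14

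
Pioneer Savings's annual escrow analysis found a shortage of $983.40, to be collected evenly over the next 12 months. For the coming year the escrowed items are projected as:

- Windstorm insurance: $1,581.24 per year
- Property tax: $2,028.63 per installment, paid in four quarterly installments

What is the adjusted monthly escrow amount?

Windstorm insurance: $1,581.24 annually
Property tax: $2,028.63 × 4 = $8,114.52 annually
Annual escrow total = $1,581.24 + $8,114.52 = $9,695.76
Per month = $9,695.76 / 12 = $807.98
Shortage per month = $983.40 ÷ 12 = $81.95
New monthly escrow = $807.98 + $81.95 = $889.93

$889.93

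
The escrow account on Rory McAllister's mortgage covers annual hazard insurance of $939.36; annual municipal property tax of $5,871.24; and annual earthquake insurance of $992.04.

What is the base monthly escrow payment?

Hazard insurance — $939.36 per year
Municipal property tax — $5,871.24 per year
Earthquake insurance — $992.04 per year
Yearly total = $7,802.64
Monthly = $7,802.64 ÷ 12 = $650.22

$650.22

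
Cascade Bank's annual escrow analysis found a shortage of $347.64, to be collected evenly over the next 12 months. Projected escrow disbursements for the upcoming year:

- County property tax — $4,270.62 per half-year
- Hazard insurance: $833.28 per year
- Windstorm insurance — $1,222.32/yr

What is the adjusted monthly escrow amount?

County property tax = $4,270.62 × 2 = $8,541.24
Hazard insurance = $833.28
Windstorm insurance = $1,222.32
Combined annual = $8,541.24 + $833.28 + $1,222.32 = $10,596.84
Monthly = $10,596.84 ÷ 12 = $883.07
Shortage spread = $347.64 ÷ 12 = $28.97/mo
New monthly escrow = $883.07 + $28.97 = $912.04

$912.04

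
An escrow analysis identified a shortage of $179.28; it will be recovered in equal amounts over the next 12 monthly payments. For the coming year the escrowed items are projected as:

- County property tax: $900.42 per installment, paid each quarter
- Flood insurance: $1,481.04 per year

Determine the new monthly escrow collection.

County property tax: $900.42 × 4 = $3,601.68
Flood insurance: $1,481.04
Combined annual = $3,601.68 + $1,481.04 = $5,082.72
Monthly escrow = $5,082.72 ÷ 12 = $423.56
Monthly shortage recovery: $179.28 / 12 = $14.94
New monthly escrow = $423.56 + $14.94 = $438.50

$438.50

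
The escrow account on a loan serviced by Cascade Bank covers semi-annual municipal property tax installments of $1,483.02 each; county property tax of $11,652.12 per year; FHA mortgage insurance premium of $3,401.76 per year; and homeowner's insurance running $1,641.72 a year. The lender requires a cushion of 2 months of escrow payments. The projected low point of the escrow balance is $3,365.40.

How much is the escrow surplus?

$88.46

Municipal property tax: $1,483.02 × 2 = $2,966.04 per year
County property tax: $11,652.12 per year
FHA mortgage insurance premium: $3,401.76 per year
Homeowner's insurance: $1,641.72 per year
Total annual escrow = $2,966.04 + $11,652.12 + $3,401.76 + $1,641.72 = $19,661.64
Base monthly escrow = $19,661.64 / 12 = $1,638.47
Required cushion = 2 × $1,638.47 = $3,276.94
Surplus = $3,365.40 − $3,276.94 = $88.46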